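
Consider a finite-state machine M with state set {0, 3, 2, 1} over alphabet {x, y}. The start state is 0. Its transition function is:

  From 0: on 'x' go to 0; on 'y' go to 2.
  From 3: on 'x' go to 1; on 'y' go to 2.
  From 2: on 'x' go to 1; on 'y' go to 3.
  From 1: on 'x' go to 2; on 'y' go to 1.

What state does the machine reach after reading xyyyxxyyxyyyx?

0 → 0 → 2 → 3 → 2 → 1 → 2 → 3 → 2 → 1 → 1 → 1 → 1 → 2

2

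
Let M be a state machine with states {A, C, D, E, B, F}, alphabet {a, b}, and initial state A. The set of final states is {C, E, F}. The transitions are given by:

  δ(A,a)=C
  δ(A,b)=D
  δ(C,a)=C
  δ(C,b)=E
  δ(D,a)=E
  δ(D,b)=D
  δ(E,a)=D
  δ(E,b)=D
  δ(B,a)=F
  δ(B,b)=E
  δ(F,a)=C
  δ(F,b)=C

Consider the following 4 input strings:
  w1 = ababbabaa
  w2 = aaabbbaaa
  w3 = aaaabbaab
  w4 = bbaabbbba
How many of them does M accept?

2

w1:
  start at A
  read 'a': A → C
  read 'b': C → E
  read 'a': E → D
  read 'b': D → D
  read 'b': D → D
  read 'a': D → E
  read 'b': E → D
  read 'a': D → E
  read 'a': E → D
  end D, rejected
w2:
  start at A
  read 'a': A → C
  read 'a': C → C
  read 'a': C → C
  read 'b': C → E
  read 'b': E → D
  read 'b': D → D
  read 'a': D → E
  read 'a': E → D
  read 'a': D → E
  end E, accepted
w3:
  start at A
  read 'a': A → C
  read 'a': C → C
  read 'a': C → C
  read 'a': C → C
  read 'b': C → E
  read 'b': E → D
  read 'a': D → E
  read 'a': E → D
  read 'b': D → D
  end D, rejected
w4:
  start at A
  read 'b': A → D
  read 'b': D → D
  read 'a': D → E
  read 'a': E → D
  read 'b': D → D
  read 'b': D → D
  read 'b': D → D
  read 'b': D → D
  read 'a': D → E
  end E, accepted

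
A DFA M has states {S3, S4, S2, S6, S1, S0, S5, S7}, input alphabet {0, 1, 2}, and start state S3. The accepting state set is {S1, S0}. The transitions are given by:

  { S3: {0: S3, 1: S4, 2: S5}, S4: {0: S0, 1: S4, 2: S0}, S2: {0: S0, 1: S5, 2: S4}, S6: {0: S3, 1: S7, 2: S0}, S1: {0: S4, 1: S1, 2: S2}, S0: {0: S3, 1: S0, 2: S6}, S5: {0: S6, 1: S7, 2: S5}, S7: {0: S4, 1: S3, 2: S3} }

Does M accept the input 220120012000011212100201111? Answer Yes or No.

S3 → S5 → S5 → S6 → S7 → S3 → S3 → S3 → S4 → S0 → S3 → S3 → S3 → S3 → S4 → S4 → S0 → S0 → S6 → S7 → S4 → S0 → S6 → S3 → S4 → S4 → S4 → S4
End state S4 is not accepting.

No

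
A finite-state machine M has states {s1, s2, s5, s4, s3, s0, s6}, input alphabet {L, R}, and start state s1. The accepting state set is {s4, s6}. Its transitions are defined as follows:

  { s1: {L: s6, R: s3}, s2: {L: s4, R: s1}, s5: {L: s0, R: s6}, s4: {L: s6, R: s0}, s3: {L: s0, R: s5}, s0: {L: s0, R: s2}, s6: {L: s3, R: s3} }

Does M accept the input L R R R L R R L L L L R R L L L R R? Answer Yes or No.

No

s1 → s6 → s3 → s5 → s6 → s3 → s5 → s6 → s3 → s0 → s0 → s0 → s2 → s1 → s6 → s3 → s0 → s2 → s1
End state s1 is not accepting.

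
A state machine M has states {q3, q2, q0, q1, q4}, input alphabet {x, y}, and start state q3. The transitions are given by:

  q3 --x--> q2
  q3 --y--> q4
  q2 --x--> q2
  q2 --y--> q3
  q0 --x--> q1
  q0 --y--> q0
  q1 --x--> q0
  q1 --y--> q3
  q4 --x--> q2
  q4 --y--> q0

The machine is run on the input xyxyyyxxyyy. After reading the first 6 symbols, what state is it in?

q0

Trace: q3 -x-> q2 -y-> q3 -x-> q2 -y-> q3 -y-> q4 -y-> q0
After 6 symbols: q0.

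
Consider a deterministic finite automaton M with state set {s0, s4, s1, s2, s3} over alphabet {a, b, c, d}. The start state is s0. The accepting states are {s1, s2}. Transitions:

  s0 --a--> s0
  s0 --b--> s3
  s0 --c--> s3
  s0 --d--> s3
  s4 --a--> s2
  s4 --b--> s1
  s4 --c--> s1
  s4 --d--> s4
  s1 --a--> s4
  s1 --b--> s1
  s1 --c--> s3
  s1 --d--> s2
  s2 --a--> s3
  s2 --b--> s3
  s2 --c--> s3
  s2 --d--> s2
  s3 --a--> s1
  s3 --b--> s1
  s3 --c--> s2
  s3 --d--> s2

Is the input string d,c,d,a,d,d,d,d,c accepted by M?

start at s0
read 'd': s0 → s3
read 'c': s3 → s2
read 'd': s2 → s2
read 'a': s2 → s3
read 'd': s3 → s2
read 'd': s2 → s2
read 'd': s2 → s2
read 'd': s2 → s2
read 'c': s2 → s3
End state s3 is not accepting.

No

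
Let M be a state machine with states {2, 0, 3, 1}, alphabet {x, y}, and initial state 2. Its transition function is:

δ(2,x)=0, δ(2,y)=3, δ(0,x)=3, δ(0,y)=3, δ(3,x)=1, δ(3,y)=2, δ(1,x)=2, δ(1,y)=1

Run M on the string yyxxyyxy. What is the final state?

2 → 3 → 2 → 0 → 3 → 2 → 3 → 1 → 1

1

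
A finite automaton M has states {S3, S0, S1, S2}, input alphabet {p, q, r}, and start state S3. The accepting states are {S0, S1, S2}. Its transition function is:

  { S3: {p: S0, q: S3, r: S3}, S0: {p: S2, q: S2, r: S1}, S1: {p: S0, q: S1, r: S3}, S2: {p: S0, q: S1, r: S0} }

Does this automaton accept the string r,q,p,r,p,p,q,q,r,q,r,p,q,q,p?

Trace: S3 -r-> S3 -q-> S3 -p-> S0 -r-> S1 -p-> S0 -p-> S2 -q-> S1 -q-> S1 -r-> S3 -q-> S3 -r-> S3 -p-> S0 -q-> S2 -q-> S1 -p-> S0
End state S0 is accepting.

Yes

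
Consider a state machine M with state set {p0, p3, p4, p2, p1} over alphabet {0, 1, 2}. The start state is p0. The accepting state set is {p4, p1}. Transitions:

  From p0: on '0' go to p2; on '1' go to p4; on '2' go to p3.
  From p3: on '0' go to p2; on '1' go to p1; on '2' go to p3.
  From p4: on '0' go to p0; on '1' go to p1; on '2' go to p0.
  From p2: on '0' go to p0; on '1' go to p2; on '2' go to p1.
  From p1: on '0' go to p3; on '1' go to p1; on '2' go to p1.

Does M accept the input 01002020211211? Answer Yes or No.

Yes

Trace: p0 -0-> p2 -1-> p2 -0-> p0 -0-> p2 -2-> p1 -0-> p3 -2-> p3 -0-> p2 -2-> p1 -1-> p1 -1-> p1 -2-> p1 -1-> p1 -1-> p1
End state p1 is accepting.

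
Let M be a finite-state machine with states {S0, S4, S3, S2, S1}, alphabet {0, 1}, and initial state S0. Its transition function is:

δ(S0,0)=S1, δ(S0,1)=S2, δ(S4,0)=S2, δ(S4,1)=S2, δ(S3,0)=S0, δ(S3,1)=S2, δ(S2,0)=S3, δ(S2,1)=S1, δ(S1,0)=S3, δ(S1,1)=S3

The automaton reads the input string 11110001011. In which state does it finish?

S1

Trace: S0 -1-> S2 -1-> S1 -1-> S3 -1-> S2 -0-> S3 -0-> S0 -0-> S1 -1-> S3 -0-> S0 -1-> S2 -1-> S1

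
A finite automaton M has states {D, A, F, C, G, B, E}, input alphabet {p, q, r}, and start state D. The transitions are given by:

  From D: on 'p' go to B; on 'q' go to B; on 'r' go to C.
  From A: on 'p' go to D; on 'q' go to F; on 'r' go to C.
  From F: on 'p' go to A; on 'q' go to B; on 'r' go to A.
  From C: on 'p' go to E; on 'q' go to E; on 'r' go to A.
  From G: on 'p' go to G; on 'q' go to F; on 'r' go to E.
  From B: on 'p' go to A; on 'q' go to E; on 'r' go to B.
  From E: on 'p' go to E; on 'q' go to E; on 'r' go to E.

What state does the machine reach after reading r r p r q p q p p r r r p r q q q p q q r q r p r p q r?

E

Trace: D -r-> C -r-> A -p-> D -r-> C -q-> E -p-> E -q-> E -p-> E -p-> E -r-> E -r-> E -r-> E -p-> E -r-> E -q-> E -q-> E -q-> E -p-> E -q-> E -q-> E -r-> E -q-> E -r-> E -p-> E -r-> E -p-> E -q-> E -r-> E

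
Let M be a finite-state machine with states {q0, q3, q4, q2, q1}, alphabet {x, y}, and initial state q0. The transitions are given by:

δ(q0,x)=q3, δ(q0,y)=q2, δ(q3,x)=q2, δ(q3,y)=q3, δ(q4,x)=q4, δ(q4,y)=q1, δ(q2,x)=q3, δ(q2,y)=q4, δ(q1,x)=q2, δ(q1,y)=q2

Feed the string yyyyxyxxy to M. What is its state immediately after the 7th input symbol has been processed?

q2

Trace: q0 -y-> q2 -y-> q4 -y-> q1 -y-> q2 -x-> q3 -y-> q3 -x-> q2
After 7 symbols: q2.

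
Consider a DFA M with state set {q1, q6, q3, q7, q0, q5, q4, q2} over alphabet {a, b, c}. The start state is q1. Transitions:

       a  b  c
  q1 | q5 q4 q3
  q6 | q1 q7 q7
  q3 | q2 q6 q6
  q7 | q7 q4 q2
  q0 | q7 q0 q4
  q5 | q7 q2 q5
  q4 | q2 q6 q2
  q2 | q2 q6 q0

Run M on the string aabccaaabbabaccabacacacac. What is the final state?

q1 → q5 → q7 → q4 → q2 → q0 → q7 → q7 → q7 → q4 → q6 → q1 → q4 → q2 → q0 → q4 → q2 → q6 → q1 → q3 → q2 → q0 → q7 → q2 → q2 → q0

q0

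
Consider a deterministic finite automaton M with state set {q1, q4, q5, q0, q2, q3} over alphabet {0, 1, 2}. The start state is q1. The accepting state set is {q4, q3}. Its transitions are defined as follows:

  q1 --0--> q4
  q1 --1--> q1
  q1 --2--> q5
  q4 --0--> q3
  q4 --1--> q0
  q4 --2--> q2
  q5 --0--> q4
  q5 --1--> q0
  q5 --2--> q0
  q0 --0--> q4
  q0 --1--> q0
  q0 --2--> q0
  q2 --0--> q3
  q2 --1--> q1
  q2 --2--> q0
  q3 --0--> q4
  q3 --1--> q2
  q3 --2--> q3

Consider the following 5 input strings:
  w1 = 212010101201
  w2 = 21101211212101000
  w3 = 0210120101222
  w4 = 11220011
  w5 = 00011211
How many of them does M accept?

w1: q1 → q5 → q0 → q0 → q4 → q0 → q4 → q0 → q4 → q0 → q0 → q4 → q0  → end q0, rejected
w2: q1 → q5 → q0 → q0 → q4 → q0 → q0 → q0 → q0 → q0 → q0 → q0 → q0 → q4 → q0 → q4 → q3 → q4  → end q4, accepted
w3: q1 → q4 → q2 → q1 → q4 → q0 → q0 → q4 → q0 → q4 → q0 → q0 → q0 → q0  → end q0, rejected
w4: q1 → q1 → q1 → q5 → q0 → q4 → q3 → q2 → q1  → end q1, rejected
w5: q1 → q4 → q3 → q4 → q0 → q0 → q0 → q0 → q0  → end q0, rejected

1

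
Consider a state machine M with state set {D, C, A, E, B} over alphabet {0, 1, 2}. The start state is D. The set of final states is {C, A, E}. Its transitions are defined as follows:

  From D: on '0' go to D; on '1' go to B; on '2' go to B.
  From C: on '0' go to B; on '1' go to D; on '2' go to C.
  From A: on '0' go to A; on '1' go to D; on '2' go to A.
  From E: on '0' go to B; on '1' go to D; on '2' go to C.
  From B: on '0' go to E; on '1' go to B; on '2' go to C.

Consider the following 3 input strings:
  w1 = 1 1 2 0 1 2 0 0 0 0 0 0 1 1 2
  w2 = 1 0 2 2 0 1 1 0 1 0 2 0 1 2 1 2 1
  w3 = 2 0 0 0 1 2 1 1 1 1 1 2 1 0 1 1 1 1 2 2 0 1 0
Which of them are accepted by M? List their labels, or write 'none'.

w1, w3

w1:
  start at D
  read '1': D → B
  read '1': B → B
  read '2': B → C
  read '0': C → B
  read '1': B → B
  read '2': B → C
  read '0': C → B
  read '0': B → E
  read '0': E → B
  read '0': B → E
  read '0': E → B
  read '0': B → E
  read '1': E → D
  read '1': D → B
  read '2': B → C
  end C, accepted
w2:
  start at D
  read '1': D → B
  read '0': B → E
  read '2': E → C
  read '2': C → C
  read '0': C → B
  read '1': B → B
  read '1': B → B
  read '0': B → E
  read '1': E → D
  read '0': D → D
  read '2': D → B
  read '0': B → E
  read '1': E → D
  read '2': D → B
  read '1': B → B
  read '2': B → C
  read '1': C → D
  end D, rejected
w3:
  start at D
  read '2': D → B
  read '0': B → E
  read '0': E → B
  read '0': B → E
  read '1': E → D
  read '2': D → B
  read '1': B → B
  read '1': B → B
  read '1': B → B
  read '1': B → B
  read '1': B → B
  read '2': B → C
  read '1': C → D
  read '0': D → D
  read '1': D → B
  read '1': B → B
  read '1': B → B
  read '1': B → B
  read '2': B → C
  read '2': C → C
  read '0': C → B
  read '1': B → B
  read '0': B → E
  end E, accepted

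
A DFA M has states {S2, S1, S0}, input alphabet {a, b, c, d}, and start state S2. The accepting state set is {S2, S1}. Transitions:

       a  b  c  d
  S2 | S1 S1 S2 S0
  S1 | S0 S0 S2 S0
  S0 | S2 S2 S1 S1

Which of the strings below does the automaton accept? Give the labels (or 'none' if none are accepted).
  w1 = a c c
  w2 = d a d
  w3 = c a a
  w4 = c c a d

w1

w1:
  start at S2
  read 'a': S2 → S1
  read 'c': S1 → S2
  read 'c': S2 → S2
  end S2, accepted
w2:
  start at S2
  read 'd': S2 → S0
  read 'a': S0 → S2
  read 'd': S2 → S0
  end S0, rejected
w3:
  start at S2
  read 'c': S2 → S2
  read 'a': S2 → S1
  read 'a': S1 → S0
  end S0, rejected
w4:
  start at S2
  read 'c': S2 → S2
  read 'c': S2 → S2
  read 'a': S2 → S1
  read 'd': S1 → S0
  end S0, rejected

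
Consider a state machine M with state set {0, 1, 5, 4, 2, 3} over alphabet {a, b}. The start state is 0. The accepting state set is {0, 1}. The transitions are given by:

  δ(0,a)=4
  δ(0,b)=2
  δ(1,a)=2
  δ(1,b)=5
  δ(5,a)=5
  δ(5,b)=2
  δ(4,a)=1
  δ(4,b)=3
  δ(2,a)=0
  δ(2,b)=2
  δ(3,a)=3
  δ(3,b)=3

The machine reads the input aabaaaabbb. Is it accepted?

No

0 → 4 → 1 → 5 → 5 → 5 → 5 → 5 → 2 → 2 → 2
End state 2 is not accepting.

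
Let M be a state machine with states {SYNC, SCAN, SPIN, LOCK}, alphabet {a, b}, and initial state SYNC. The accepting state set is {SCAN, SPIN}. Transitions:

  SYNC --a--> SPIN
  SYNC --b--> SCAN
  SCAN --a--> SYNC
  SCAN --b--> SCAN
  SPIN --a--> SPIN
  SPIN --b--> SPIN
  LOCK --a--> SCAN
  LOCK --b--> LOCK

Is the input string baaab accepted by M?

Yes

SYNC → SCAN → SYNC → SPIN → SPIN → SPIN
End state SPIN is accepting.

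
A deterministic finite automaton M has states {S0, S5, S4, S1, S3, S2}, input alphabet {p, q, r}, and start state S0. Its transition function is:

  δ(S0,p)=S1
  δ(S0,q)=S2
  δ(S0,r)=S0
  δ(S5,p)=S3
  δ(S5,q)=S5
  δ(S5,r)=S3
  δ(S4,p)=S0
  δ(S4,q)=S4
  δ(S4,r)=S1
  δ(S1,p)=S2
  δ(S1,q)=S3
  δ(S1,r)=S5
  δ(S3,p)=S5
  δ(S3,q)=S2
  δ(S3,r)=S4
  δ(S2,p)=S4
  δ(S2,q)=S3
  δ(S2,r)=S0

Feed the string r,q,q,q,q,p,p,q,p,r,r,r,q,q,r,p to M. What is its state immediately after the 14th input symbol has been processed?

S0 → S0 → S2 → S3 → S2 → S3 → S5 → S3 → S2 → S4 → S1 → S5 → S3 → S2 → S3
After 14 symbols: S3.

S3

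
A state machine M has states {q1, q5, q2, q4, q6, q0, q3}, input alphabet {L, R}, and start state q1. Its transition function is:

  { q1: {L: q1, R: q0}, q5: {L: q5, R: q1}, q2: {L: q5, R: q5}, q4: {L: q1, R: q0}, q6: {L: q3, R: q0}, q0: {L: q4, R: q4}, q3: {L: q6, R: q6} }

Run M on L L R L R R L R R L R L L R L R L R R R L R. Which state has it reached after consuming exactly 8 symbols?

q0

q1 → q1 → q1 → q0 → q4 → q0 → q4 → q1 → q0
After 8 symbols: q0.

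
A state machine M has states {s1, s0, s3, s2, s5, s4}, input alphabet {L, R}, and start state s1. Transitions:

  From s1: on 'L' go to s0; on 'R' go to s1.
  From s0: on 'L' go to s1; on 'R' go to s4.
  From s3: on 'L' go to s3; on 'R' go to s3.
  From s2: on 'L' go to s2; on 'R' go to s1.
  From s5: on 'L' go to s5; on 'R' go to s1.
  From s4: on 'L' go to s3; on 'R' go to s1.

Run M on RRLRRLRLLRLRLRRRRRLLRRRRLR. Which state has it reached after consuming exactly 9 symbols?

s3

Trace: s1 -R-> s1 -R-> s1 -L-> s0 -R-> s4 -R-> s1 -L-> s0 -R-> s4 -L-> s3 -L-> s3
After 9 symbols: s3.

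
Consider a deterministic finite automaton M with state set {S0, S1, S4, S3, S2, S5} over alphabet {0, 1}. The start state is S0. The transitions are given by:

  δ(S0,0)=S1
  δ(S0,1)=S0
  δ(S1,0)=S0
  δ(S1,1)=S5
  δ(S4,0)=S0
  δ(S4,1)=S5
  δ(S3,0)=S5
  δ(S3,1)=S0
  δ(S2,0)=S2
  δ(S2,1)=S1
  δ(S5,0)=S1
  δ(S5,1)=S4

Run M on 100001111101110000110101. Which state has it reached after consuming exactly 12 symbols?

start at S0
read '1': S0 → S0
read '0': S0 → S1
read '0': S1 → S0
read '0': S0 → S1
read '0': S1 → S0
read '1': S0 → S0
read '1': S0 → S0
read '1': S0 → S0
read '1': S0 → S0
read '1': S0 → S0
read '0': S0 → S1
read '1': S1 → S5
After 12 symbols: S5.

S5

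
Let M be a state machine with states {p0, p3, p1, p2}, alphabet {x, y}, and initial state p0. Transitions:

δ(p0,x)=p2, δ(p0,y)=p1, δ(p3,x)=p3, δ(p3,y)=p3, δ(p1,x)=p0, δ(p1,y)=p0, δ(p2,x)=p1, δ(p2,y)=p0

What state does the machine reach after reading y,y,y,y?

p0

Trace: p0 -y-> p1 -y-> p0 -y-> p1 -y-> p0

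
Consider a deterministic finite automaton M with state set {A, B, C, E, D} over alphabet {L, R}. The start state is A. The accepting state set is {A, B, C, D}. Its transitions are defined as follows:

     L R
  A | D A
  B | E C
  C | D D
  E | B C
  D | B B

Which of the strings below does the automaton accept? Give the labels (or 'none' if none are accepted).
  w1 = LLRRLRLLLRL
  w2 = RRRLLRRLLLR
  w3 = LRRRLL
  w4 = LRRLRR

w1: Trace: A -L-> D -L-> B -R-> C -R-> D -L-> B -R-> C -L-> D -L-> B -L-> E -R-> C -L-> D  → end D, accepted
w2: Trace: A -R-> A -R-> A -R-> A -L-> D -L-> B -R-> C -R-> D -L-> B -L-> E -L-> B -R-> C  → end C, accepted
w3: Trace: A -L-> D -R-> B -R-> C -R-> D -L-> B -L-> E  → end E, rejected
w4: Trace: A -L-> D -R-> B -R-> C -L-> D -R-> B -R-> C  → end C, accepted

w1, w2, w4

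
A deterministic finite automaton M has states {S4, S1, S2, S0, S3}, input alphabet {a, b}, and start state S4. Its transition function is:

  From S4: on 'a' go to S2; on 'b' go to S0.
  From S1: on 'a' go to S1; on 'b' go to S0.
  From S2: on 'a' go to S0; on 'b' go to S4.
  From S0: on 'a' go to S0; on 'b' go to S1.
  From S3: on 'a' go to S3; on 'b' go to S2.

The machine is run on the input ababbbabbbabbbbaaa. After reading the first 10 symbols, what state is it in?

Trace: S4 -a-> S2 -b-> S4 -a-> S2 -b-> S4 -b-> S0 -b-> S1 -a-> S1 -b-> S0 -b-> S1 -b-> S0
After 10 symbols: S0.

S0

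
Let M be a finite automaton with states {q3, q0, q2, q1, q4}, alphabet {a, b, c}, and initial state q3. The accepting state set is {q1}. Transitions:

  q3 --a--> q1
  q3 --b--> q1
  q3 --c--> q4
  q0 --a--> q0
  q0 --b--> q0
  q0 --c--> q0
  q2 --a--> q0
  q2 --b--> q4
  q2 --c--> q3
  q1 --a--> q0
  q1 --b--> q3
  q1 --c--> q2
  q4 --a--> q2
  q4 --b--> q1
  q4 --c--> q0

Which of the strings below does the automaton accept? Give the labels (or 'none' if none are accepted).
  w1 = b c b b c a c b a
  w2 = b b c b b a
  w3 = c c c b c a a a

w1: Trace: q3 -b-> q1 -c-> q2 -b-> q4 -b-> q1 -c-> q2 -a-> q0 -c-> q0 -b-> q0 -a-> q0  → end q0, rejected
w2: Trace: q3 -b-> q1 -b-> q3 -c-> q4 -b-> q1 -b-> q3 -a-> q1  → end q1, accepted
w3: Trace: q3 -c-> q4 -c-> q0 -c-> q0 -b-> q0 -c-> q0 -a-> q0 -a-> q0 -a-> q0  → end q0, rejected

w2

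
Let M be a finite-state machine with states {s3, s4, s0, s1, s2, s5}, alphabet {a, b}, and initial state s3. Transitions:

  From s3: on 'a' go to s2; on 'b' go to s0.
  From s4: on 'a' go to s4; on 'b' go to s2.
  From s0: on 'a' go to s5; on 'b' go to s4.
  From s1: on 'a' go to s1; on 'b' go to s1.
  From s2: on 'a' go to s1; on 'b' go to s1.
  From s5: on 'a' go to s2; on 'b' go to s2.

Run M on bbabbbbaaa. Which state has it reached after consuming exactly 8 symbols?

s3 → s0 → s4 → s4 → s2 → s1 → s1 → s1 → s1
After 8 symbols: s1.

s1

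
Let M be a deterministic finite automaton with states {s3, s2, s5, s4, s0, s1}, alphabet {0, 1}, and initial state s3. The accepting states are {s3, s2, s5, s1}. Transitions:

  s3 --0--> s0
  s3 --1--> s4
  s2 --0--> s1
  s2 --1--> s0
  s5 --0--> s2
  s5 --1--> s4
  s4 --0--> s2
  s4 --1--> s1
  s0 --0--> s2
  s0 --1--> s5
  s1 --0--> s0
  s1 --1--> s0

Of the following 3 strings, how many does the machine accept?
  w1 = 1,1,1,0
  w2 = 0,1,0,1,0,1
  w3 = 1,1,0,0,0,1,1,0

2

w1: s3 → s4 → s1 → s0 → s2  → end s2, accepted
w2: s3 → s0 → s5 → s2 → s0 → s2 → s0  → end s0, rejected
w3: s3 → s4 → s1 → s0 → s2 → s1 → s0 → s5 → s2  → end s2, accepted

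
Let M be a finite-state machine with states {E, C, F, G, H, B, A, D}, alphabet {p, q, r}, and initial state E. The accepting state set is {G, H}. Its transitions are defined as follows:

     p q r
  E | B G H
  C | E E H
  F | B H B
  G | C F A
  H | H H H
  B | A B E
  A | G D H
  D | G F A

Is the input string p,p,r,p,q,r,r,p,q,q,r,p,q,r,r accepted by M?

Yes

E → B → A → H → H → H → H → H → H → H → H → H → H → H → H → H
End state H is accepting.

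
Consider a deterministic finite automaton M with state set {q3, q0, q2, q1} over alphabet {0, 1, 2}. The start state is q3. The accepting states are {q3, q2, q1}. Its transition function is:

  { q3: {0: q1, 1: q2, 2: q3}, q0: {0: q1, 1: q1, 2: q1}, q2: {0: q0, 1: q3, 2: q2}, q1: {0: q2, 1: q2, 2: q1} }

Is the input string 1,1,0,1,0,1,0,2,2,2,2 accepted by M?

Yes

q3 → q2 → q3 → q1 → q2 → q0 → q1 → q2 → q2 → q2 → q2 → q2
End state q2 is accepting.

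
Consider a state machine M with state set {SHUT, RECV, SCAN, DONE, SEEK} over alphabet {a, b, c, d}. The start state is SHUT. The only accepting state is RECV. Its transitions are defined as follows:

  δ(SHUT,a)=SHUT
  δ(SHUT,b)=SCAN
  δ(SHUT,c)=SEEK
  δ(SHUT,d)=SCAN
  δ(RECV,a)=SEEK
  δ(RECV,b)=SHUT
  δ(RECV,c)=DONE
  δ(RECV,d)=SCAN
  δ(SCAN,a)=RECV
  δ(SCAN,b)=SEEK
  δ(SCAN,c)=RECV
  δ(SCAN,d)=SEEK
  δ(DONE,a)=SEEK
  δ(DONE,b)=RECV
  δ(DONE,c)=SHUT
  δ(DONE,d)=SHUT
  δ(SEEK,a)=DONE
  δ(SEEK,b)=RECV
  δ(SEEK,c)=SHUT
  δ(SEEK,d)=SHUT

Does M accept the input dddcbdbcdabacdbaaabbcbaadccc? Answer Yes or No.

No

start at SHUT
read 'd': SHUT → SCAN
read 'd': SCAN → SEEK
read 'd': SEEK → SHUT
read 'c': SHUT → SEEK
read 'b': SEEK → RECV
read 'd': RECV → SCAN
read 'b': SCAN → SEEK
read 'c': SEEK → SHUT
read 'd': SHUT → SCAN
read 'a': SCAN → RECV
read 'b': RECV → SHUT
read 'a': SHUT → SHUT
read 'c': SHUT → SEEK
read 'd': SEEK → SHUT
read 'b': SHUT → SCAN
read 'a': SCAN → RECV
read 'a': RECV → SEEK
read 'a': SEEK → DONE
read 'b': DONE → RECV
read 'b': RECV → SHUT
read 'c': SHUT → SEEK
read 'b': SEEK → RECV
read 'a': RECV → SEEK
read 'a': SEEK → DONE
read 'd': DONE → SHUT
read 'c': SHUT → SEEK
read 'c': SEEK → SHUT
read 'c': SHUT → SEEK
End state SEEK is not accepting.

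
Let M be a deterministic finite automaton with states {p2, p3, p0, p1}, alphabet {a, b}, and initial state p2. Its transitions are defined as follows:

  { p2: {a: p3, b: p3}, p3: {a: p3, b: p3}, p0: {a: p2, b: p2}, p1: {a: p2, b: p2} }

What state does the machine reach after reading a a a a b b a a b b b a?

Trace: p2 -a-> p3 -a-> p3 -a-> p3 -a-> p3 -b-> p3 -b-> p3 -a-> p3 -a-> p3 -b-> p3 -b-> p3 -b-> p3 -a-> p3

p3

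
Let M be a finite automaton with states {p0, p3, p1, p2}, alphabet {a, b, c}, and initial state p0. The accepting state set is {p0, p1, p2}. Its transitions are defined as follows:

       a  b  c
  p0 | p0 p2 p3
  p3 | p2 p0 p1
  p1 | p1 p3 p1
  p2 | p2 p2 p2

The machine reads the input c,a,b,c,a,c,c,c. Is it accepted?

Yes

p0 → p3 → p2 → p2 → p2 → p2 → p2 → p2 → p2
End state p2 is accepting.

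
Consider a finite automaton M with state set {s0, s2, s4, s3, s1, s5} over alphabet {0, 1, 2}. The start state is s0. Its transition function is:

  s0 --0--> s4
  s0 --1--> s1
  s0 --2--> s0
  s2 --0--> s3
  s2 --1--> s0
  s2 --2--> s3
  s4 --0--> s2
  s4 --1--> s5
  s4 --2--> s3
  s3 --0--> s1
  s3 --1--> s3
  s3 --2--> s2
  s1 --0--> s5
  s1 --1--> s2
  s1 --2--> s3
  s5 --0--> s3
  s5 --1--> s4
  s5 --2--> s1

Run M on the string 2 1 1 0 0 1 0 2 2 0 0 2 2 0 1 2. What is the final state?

s0 → s0 → s1 → s2 → s3 → s1 → s2 → s3 → s2 → s3 → s1 → s5 → s1 → s3 → s1 → s2 → s3

s3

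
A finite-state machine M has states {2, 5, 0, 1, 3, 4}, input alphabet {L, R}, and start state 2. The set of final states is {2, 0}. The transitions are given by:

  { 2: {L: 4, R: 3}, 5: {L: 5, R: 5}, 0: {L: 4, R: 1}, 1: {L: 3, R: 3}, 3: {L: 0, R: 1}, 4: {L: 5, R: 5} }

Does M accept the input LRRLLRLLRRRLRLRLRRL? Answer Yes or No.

No

start at 2
read 'L': 2 → 4
read 'R': 4 → 5
read 'R': 5 → 5
read 'L': 5 → 5
read 'L': 5 → 5
read 'R': 5 → 5
read 'L': 5 → 5
read 'L': 5 → 5
read 'R': 5 → 5
read 'R': 5 → 5
read 'R': 5 → 5
read 'L': 5 → 5
read 'R': 5 → 5
read 'L': 5 → 5
read 'R': 5 → 5
read 'L': 5 → 5
read 'R': 5 → 5
read 'R': 5 → 5
read 'L': 5 → 5
End state 5 is not accepting.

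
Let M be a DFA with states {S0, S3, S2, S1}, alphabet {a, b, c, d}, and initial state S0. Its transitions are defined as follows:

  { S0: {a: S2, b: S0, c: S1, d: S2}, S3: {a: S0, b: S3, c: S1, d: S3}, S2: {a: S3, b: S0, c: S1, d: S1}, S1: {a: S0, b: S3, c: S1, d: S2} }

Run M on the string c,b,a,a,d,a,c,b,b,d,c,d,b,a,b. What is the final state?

S0 → S1 → S3 → S0 → S2 → S1 → S0 → S1 → S3 → S3 → S3 → S1 → S2 → S0 → S2 → S0

S0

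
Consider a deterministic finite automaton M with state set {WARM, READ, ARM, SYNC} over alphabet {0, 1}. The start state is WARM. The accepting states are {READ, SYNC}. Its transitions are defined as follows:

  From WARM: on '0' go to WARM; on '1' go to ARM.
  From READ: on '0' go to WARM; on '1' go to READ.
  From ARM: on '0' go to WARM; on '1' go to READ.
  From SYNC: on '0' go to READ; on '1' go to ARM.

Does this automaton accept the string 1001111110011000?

start at WARM
read '1': WARM → ARM
read '0': ARM → WARM
read '0': WARM → WARM
read '1': WARM → ARM
read '1': ARM → READ
read '1': READ → READ
read '1': READ → READ
read '1': READ → READ
read '1': READ → READ
read '0': READ → WARM
read '0': WARM → WARM
read '1': WARM → ARM
read '1': ARM → READ
read '0': READ → WARM
read '0': WARM → WARM
read '0': WARM → WARM
End state WARM is not accepting.

No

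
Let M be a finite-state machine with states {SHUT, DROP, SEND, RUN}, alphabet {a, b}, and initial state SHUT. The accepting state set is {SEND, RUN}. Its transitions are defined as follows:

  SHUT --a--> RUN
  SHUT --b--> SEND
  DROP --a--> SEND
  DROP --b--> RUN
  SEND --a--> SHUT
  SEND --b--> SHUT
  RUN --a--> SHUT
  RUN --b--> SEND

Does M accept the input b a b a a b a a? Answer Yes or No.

Yes

Trace: SHUT -b-> SEND -a-> SHUT -b-> SEND -a-> SHUT -a-> RUN -b-> SEND -a-> SHUT -a-> RUN
End state RUN is accepting.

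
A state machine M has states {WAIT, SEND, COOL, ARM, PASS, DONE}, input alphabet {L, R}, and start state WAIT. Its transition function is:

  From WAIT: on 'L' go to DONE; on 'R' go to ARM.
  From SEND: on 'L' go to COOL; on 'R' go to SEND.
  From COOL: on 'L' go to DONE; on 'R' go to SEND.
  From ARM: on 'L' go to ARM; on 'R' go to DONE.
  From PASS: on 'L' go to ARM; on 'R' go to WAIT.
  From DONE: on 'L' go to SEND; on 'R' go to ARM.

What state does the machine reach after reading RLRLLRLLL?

Trace: WAIT -R-> ARM -L-> ARM -R-> DONE -L-> SEND -L-> COOL -R-> SEND -L-> COOL -L-> DONE -L-> SEND

SEND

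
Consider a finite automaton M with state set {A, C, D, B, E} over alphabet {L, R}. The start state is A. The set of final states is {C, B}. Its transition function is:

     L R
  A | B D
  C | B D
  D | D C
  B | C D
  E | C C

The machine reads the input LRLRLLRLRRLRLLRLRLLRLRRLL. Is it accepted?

No

Trace: A -L-> B -R-> D -L-> D -R-> C -L-> B -L-> C -R-> D -L-> D -R-> C -R-> D -L-> D -R-> C -L-> B -L-> C -R-> D -L-> D -R-> C -L-> B -L-> C -R-> D -L-> D -R-> C -R-> D -L-> D -L-> D
End state D is not accepting.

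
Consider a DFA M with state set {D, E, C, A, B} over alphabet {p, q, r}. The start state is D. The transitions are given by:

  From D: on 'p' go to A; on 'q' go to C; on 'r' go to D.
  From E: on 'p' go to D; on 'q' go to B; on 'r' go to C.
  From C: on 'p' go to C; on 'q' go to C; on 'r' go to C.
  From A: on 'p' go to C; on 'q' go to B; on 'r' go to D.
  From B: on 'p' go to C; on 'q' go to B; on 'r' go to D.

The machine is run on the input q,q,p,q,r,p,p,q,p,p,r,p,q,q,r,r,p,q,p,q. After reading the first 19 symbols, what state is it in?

Trace: D -q-> C -q-> C -p-> C -q-> C -r-> C -p-> C -p-> C -q-> C -p-> C -p-> C -r-> C -p-> C -q-> C -q-> C -r-> C -r-> C -p-> C -q-> C -p-> C
After 19 symbols: C.

C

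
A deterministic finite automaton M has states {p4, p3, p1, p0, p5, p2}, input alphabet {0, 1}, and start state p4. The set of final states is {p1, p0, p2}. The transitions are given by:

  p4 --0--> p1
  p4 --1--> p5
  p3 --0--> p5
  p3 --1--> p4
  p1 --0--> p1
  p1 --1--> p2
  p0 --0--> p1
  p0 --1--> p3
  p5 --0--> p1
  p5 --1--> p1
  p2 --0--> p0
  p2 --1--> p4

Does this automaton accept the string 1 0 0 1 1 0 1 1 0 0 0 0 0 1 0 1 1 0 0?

p4 → p5 → p1 → p1 → p2 → p4 → p1 → p2 → p4 → p1 → p1 → p1 → p1 → p1 → p2 → p0 → p3 → p4 → p1 → p1
End state p1 is accepting.

Yes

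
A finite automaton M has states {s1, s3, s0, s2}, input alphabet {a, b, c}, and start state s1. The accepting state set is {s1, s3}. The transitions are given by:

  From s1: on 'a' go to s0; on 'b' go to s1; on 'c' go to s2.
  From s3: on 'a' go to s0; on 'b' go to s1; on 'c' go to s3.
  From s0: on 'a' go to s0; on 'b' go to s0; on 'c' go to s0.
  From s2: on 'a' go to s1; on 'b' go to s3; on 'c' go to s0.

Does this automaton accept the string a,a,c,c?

No

s1 → s0 → s0 → s0 → s0
End state s0 is not accepting.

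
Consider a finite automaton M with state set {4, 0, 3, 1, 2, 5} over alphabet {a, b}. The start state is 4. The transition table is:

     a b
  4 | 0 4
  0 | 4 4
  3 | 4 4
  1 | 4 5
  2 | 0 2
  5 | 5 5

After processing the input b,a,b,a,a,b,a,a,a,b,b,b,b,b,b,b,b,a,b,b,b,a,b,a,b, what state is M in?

4

4 → 4 → 0 → 4 → 0 → 4 → 4 → 0 → 4 → 0 → 4 → 4 → 4 → 4 → 4 → 4 → 4 → 4 → 0 → 4 → 4 → 4 → 0 → 4 → 0 → 4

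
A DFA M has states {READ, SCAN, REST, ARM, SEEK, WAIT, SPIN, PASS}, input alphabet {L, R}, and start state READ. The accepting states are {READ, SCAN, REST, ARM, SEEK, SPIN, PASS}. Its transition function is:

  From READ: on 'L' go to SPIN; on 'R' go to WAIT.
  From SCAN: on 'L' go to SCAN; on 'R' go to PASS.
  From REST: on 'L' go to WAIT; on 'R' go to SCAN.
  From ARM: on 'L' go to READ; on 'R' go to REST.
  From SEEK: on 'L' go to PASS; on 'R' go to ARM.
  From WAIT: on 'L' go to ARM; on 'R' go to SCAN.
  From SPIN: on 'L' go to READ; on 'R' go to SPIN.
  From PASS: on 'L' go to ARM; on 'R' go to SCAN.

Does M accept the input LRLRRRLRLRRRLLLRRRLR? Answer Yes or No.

READ → SPIN → SPIN → READ → WAIT → SCAN → PASS → ARM → REST → WAIT → SCAN → PASS → SCAN → SCAN → SCAN → SCAN → PASS → SCAN → PASS → ARM → REST
End state REST is accepting.

Yes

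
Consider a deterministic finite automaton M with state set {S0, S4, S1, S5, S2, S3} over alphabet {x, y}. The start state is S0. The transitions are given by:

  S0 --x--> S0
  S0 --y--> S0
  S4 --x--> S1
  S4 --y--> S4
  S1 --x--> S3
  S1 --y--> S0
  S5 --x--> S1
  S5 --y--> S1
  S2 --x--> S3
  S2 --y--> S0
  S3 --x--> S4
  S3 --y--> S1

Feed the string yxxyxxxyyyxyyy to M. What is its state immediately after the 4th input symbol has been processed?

S0

S0 → S0 → S0 → S0 → S0
After 4 symbols: S0.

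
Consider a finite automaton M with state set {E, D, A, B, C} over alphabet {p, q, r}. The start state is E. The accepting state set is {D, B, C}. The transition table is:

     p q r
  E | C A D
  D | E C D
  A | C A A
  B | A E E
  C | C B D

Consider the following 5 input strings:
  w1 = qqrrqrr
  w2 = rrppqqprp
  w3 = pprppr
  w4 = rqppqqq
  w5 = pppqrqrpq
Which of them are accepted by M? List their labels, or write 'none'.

w1: Trace: E -q-> A -q-> A -r-> A -r-> A -q-> A -r-> A -r-> A  → end A, rejected
w2: Trace: E -r-> D -r-> D -p-> E -p-> C -q-> B -q-> E -p-> C -r-> D -p-> E  → end E, rejected
w3: Trace: E -p-> C -p-> C -r-> D -p-> E -p-> C -r-> D  → end D, accepted
w4: Trace: E -r-> D -q-> C -p-> C -p-> C -q-> B -q-> E -q-> A  → end A, rejected
w5: Trace: E -p-> C -p-> C -p-> C -q-> B -r-> E -q-> A -r-> A -p-> C -q-> B  → end B, accepted

w3, w5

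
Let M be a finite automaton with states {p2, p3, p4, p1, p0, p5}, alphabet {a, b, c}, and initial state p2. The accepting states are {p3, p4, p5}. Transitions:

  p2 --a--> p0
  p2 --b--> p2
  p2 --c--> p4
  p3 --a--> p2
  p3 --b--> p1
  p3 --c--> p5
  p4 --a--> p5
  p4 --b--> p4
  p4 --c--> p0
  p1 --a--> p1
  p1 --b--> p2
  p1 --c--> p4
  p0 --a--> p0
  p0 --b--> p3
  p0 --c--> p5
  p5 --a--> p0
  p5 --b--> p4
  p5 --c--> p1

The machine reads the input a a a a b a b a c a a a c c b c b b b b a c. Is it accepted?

No

p2 → p0 → p0 → p0 → p0 → p3 → p2 → p2 → p0 → p5 → p0 → p0 → p0 → p5 → p1 → p2 → p4 → p4 → p4 → p4 → p4 → p5 → p1
End state p1 is not accepting.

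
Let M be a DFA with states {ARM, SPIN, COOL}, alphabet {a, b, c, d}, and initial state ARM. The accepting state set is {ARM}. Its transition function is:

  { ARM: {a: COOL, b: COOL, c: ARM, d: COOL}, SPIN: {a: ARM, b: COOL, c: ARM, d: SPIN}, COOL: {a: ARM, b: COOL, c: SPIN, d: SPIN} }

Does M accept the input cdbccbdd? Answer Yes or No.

start at ARM
read 'c': ARM → ARM
read 'd': ARM → COOL
read 'b': COOL → COOL
read 'c': COOL → SPIN
read 'c': SPIN → ARM
read 'b': ARM → COOL
read 'd': COOL → SPIN
read 'd': SPIN → SPIN
End state SPIN is not accepting.

No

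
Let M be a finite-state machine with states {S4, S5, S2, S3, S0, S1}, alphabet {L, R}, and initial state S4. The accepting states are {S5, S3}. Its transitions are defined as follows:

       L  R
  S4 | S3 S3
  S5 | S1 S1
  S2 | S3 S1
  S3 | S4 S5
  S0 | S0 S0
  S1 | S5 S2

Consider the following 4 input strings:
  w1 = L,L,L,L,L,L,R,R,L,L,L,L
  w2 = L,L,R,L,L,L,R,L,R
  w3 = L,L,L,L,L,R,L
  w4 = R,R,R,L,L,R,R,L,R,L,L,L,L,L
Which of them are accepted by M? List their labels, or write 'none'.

w1, w2, w4

w1: S4 → S3 → S4 → S3 → S4 → S3 → S4 → S3 → S5 → S1 → S5 → S1 → S5  → end S5, accepted
w2: S4 → S3 → S4 → S3 → S4 → S3 → S4 → S3 → S4 → S3  → end S3, accepted
w3: S4 → S3 → S4 → S3 → S4 → S3 → S5 → S1  → end S1, rejected
w4: S4 → S3 → S5 → S1 → S5 → S1 → S2 → S1 → S5 → S1 → S5 → S1 → S5 → S1 → S5  → end S5, accepted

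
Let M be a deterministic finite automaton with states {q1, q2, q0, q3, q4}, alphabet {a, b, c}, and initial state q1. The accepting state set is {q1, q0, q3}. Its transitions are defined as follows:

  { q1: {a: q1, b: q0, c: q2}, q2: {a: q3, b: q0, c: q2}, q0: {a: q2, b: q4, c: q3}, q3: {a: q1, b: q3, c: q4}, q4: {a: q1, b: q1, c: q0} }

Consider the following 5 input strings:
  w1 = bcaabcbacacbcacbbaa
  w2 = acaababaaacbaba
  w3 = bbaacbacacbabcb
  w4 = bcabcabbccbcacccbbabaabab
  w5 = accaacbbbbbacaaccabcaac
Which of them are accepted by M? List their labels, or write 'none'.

w1: q1 → q0 → q3 → q1 → q1 → q0 → q3 → q3 → q1 → q2 → q3 → q4 → q1 → q2 → q3 → q4 → q1 → q0 → q2 → q3  → end q3, accepted
w2: q1 → q1 → q2 → q3 → q1 → q0 → q2 → q0 → q2 → q3 → q1 → q2 → q0 → q2 → q0 → q2  → end q2, rejected
w3: q1 → q0 → q4 → q1 → q1 → q2 → q0 → q2 → q2 → q3 → q4 → q1 → q1 → q0 → q3 → q3  → end q3, accepted
w4: q1 → q0 → q3 → q1 → q0 → q3 → q1 → q0 → q4 → q0 → q3 → q3 → q4 → q1 → q2 → q2 → q2 → q0 → q4 → q1 → q0 → q2 → q3 → q3 → q1 → q0  → end q0, accepted
w5: q1 → q1 → q2 → q2 → q3 → q1 → q2 → q0 → q4 → q1 → q0 → q4 → q1 → q2 → q3 → q1 → q2 → q2 → q3 → q3 → q4 → q1 → q1 → q2  → end q2, rejected

w1, w3, w4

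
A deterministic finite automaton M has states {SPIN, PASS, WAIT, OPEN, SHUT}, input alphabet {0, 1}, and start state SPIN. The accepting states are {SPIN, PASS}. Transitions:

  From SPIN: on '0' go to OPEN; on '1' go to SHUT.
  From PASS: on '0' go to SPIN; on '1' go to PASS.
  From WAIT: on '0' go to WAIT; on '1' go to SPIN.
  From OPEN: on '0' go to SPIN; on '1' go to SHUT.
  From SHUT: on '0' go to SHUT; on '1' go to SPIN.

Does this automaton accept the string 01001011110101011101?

SPIN → OPEN → SHUT → SHUT → SHUT → SPIN → OPEN → SHUT → SPIN → SHUT → SPIN → OPEN → SHUT → SHUT → SPIN → OPEN → SHUT → SPIN → SHUT → SHUT → SPIN
End state SPIN is accepting.

Yes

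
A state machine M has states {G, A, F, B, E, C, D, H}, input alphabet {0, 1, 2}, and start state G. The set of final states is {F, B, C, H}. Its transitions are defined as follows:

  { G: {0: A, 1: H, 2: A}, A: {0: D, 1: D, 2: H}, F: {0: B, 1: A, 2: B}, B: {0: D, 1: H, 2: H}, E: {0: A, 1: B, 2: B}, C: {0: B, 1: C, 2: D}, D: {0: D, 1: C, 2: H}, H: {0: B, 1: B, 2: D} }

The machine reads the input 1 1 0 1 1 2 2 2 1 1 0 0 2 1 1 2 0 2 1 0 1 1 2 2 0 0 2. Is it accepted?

start at G
read '1': G → H
read '1': H → B
read '0': B → D
read '1': D → C
read '1': C → C
read '2': C → D
read '2': D → H
read '2': H → D
read '1': D → C
read '1': C → C
read '0': C → B
read '0': B → D
read '2': D → H
read '1': H → B
read '1': B → H
read '2': H → D
read '0': D → D
read '2': D → H
read '1': H → B
read '0': B → D
read '1': D → C
read '1': C → C
read '2': C → D
read '2': D → H
read '0': H → B
read '0': B → D
read '2': D → H
End state H is accepting.

Yes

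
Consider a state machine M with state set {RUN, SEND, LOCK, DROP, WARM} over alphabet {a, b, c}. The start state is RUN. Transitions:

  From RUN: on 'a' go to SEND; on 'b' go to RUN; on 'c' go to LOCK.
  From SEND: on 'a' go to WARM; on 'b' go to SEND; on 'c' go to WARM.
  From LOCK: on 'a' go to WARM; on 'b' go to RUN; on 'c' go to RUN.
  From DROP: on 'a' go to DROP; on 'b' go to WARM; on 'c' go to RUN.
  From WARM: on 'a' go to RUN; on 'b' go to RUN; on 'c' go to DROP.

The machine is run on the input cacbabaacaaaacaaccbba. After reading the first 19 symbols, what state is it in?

RUN

RUN → LOCK → WARM → DROP → WARM → RUN → RUN → SEND → WARM → DROP → DROP → DROP → DROP → DROP → RUN → SEND → WARM → DROP → RUN → RUN
After 19 symbols: RUN.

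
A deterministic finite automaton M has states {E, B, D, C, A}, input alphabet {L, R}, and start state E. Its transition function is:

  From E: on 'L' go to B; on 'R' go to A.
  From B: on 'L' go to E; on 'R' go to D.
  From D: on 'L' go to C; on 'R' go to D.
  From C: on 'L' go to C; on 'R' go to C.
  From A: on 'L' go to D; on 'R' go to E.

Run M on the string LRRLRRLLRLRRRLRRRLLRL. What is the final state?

C

start at E
read 'L': E → B
read 'R': B → D
read 'R': D → D
read 'L': D → C
read 'R': C → C
read 'R': C → C
read 'L': C → C
read 'L': C → C
read 'R': C → C
read 'L': C → C
read 'R': C → C
read 'R': C → C
read 'R': C → C
read 'L': C → C
read 'R': C → C
read 'R': C → C
read 'R': C → C
read 'L': C → C
read 'L': C → C
read 'R': C → C
read 'L': C → C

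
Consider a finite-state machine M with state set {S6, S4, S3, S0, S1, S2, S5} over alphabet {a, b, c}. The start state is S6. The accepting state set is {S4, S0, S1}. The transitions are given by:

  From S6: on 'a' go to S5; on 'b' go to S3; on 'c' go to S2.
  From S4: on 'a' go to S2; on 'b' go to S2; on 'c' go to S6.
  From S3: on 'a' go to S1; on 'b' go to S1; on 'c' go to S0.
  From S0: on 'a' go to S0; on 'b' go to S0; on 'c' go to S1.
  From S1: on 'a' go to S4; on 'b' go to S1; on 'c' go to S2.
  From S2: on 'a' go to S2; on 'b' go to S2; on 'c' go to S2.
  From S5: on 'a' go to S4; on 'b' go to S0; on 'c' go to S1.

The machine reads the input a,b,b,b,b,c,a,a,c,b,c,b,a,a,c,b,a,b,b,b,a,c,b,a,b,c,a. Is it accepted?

No

start at S6
read 'a': S6 → S5
read 'b': S5 → S0
read 'b': S0 → S0
read 'b': S0 → S0
read 'b': S0 → S0
read 'c': S0 → S1
read 'a': S1 → S4
read 'a': S4 → S2
read 'c': S2 → S2
read 'b': S2 → S2
read 'c': S2 → S2
read 'b': S2 → S2
read 'a': S2 → S2
read 'a': S2 → S2
read 'c': S2 → S2
read 'b': S2 → S2
read 'a': S2 → S2
read 'b': S2 → S2
read 'b': S2 → S2
read 'b': S2 → S2
read 'a': S2 → S2
read 'c': S2 → S2
read 'b': S2 → S2
read 'a': S2 → S2
read 'b': S2 → S2
read 'c': S2 → S2
read 'a': S2 → S2
End state S2 is not accepting.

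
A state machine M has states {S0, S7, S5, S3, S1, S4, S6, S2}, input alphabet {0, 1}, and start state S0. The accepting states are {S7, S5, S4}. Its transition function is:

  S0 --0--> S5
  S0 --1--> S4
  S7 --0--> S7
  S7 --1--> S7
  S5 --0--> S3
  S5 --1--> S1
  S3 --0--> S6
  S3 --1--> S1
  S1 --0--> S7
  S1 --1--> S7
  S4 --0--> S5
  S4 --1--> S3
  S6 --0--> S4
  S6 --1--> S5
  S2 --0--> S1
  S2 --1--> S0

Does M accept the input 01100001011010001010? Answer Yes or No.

start at S0
read '0': S0 → S5
read '1': S5 → S1
read '1': S1 → S7
read '0': S7 → S7
read '0': S7 → S7
read '0': S7 → S7
read '0': S7 → S7
read '1': S7 → S7
read '0': S7 → S7
read '1': S7 → S7
read '1': S7 → S7
read '0': S7 → S7
read '1': S7 → S7
read '0': S7 → S7
read '0': S7 → S7
read '0': S7 → S7
read '1': S7 → S7
read '0': S7 → S7
read '1': S7 → S7
read '0': S7 → S7
End state S7 is accepting.

Yes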